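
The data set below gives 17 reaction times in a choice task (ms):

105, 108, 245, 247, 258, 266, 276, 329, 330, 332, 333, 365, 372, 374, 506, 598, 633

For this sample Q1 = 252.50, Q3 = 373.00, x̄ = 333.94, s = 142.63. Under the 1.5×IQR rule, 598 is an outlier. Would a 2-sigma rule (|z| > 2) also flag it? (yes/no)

no

z = (598 − 333.94) / 142.63 = 1.85.
|z| = 1.85 ≤ 2.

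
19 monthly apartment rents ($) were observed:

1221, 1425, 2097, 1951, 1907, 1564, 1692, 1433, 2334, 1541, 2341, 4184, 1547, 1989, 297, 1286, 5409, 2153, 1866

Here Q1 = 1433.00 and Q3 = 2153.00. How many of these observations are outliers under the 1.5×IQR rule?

IQR = 720.00; fences at 1433.00 − 1080.00 = 353.00 and 2153.00 + 1080.00 = 3233.00.
Outside the cutoffs: 297, 4184, 5409.

3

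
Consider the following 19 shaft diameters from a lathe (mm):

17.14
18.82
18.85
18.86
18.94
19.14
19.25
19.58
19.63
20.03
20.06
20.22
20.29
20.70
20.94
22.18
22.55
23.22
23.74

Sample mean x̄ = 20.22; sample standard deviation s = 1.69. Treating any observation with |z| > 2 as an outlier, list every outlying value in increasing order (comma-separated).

Cutoffs at x̄ ± 2s: 20.22 ± 2·1.69 = [16.84, 23.60].
23.74: z = 2.08, |z| > 2 → outlier.
Every other value lies within [16.84, 23.60].

23.74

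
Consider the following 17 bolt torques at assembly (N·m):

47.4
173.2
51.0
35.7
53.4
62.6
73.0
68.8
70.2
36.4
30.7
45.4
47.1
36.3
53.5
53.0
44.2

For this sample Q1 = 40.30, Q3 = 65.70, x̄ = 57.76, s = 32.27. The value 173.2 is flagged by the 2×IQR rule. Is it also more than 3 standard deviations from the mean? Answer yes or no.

yes

z = (173.2 − 57.76) / 32.27 = 3.58.
|z| = 3.58 > 3.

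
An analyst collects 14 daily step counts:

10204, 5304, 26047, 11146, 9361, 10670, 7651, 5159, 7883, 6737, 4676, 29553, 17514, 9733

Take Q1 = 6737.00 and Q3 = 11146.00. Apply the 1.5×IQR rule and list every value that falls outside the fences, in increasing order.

26047, 29553

IQR = Q3 − Q1 = 11146.00 − 6737.00 = 4409.00.
Lower fence = Q1 − 1.5·IQR = 6737.00 − 6613.50 = 123.50.
Upper fence = Q3 + 1.5·IQR = 11146.00 + 6613.50 = 17759.50.
26047 > 17759.50 → outlier.
29553 > 17759.50 → outlier.
All remaining values lie within [123.50, 17759.50].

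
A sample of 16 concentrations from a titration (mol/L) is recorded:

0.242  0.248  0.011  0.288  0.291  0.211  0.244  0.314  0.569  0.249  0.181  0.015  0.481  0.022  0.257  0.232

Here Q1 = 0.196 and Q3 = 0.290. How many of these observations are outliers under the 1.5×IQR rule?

5

IQR = 0.094; fences at 0.196 − 0.141 = 0.055 and 0.290 + 0.141 = 0.431.
Outside the cutoffs: 0.011, 0.015, 0.022, 0.481, 0.569.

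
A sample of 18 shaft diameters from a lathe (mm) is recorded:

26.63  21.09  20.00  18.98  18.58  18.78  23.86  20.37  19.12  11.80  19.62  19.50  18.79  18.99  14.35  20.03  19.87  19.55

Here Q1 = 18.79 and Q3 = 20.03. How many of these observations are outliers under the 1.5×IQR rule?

4

IQR = 1.24; fences at 18.79 − 1.86 = 16.93 and 20.03 + 1.86 = 21.89.
Outside the cutoffs: 11.80, 14.35, 23.86, 26.63.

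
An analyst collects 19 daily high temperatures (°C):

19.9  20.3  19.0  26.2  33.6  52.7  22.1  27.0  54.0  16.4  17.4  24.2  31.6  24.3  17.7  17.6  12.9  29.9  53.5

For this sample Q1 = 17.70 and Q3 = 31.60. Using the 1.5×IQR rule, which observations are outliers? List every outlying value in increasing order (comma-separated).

IQR = Q3 − Q1 = 31.60 − 17.70 = 13.90.
Lower fence = Q1 − 1.5·IQR = 17.70 − 20.85 = -3.15.
Upper fence = Q3 + 1.5·IQR = 31.60 + 20.85 = 52.45.
52.7 > 52.45 → outlier.
53.5 > 52.45 → outlier.
54.0 > 52.45 → outlier.
All remaining values lie within [-3.15, 52.45].

52.7, 53.5, 54.0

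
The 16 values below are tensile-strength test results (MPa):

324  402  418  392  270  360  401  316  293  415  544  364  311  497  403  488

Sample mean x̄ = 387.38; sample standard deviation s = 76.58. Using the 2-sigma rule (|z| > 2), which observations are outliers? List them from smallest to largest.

544

Cutoffs at x̄ ± 2s: 387.38 ± 2·76.58 = [234.22, 540.54].
544: z = 2.05, |z| > 2 → outlier.
Every other value lies within [234.22, 540.54].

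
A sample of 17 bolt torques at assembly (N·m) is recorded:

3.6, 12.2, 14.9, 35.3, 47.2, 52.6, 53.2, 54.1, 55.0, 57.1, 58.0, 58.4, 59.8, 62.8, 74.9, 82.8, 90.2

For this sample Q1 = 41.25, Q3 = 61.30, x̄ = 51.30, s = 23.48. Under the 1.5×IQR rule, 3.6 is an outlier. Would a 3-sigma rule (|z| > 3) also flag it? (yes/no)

no

z = (3.6 − 51.30) / 23.48 = -2.03.
|z| = 2.03 ≤ 3.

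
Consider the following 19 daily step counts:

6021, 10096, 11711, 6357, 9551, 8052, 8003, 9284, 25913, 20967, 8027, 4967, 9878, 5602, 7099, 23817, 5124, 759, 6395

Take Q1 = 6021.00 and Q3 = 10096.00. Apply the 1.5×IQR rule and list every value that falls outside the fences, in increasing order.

IQR = Q3 − Q1 = 10096.00 − 6021.00 = 4075.00.
Lower fence = Q1 − 1.5·IQR = 6021.00 − 6112.50 = -91.50.
Upper fence = Q3 + 1.5·IQR = 10096.00 + 6112.50 = 16208.50.
20967 > 16208.50 → outlier.
23817 > 16208.50 → outlier.
25913 > 16208.50 → outlier.
All remaining values lie within [-91.50, 16208.50].

20967, 23817, 25913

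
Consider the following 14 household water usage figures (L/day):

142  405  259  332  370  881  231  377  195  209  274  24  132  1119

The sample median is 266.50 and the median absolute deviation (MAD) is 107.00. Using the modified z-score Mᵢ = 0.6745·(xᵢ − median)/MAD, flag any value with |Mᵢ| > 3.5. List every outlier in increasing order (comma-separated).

|Mᵢ| > 3.5 ⇔ |xᵢ − 266.50| > 3.5·107.00/0.6745 = 555.23.
So outliers lie outside [-288.73, 821.73].
881: M = 3.87 → outlier.
1119: M = 5.37 → outlier.

881, 1119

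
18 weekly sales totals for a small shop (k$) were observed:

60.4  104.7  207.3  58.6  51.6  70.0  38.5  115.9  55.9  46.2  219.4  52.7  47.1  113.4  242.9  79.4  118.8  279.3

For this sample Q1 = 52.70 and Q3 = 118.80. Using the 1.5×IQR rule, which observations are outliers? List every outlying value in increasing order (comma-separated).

219.4, 242.9, 279.3

IQR = Q3 − Q1 = 118.80 − 52.70 = 66.10.
Lower fence = Q1 − 1.5·IQR = 52.70 − 99.15 = -46.45.
Upper fence = Q3 + 1.5·IQR = 118.80 + 99.15 = 217.95.
219.4 > 217.95 → outlier.
242.9 > 217.95 → outlier.
279.3 > 217.95 → outlier.
All remaining values lie within [-46.45, 217.95].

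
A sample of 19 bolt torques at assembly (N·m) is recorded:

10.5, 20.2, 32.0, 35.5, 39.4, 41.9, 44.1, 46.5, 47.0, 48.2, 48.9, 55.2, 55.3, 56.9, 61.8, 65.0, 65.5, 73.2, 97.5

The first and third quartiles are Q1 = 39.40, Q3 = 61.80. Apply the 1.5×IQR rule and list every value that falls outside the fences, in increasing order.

IQR = Q3 − Q1 = 61.80 − 39.40 = 22.40.
Lower fence = Q1 − 1.5·IQR = 39.40 − 33.60 = 5.80.
Upper fence = Q3 + 1.5·IQR = 61.80 + 33.60 = 95.40.
97.5 > 95.40 → outlier.
All remaining values lie within [5.80, 95.40].

97.5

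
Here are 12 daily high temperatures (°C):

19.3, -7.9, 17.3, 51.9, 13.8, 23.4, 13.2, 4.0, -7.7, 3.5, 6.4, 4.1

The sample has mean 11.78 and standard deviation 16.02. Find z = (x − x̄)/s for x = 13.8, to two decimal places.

0.13

z = (13.8 − 11.78) / 16.02 = 0.13.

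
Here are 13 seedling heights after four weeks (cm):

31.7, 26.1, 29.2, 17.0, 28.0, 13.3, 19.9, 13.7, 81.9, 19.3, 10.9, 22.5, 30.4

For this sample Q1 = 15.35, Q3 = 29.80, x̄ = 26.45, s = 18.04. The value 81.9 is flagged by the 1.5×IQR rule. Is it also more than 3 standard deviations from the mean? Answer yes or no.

z = (81.9 − 26.45) / 18.04 = 3.07.
|z| = 3.07 > 3.

yes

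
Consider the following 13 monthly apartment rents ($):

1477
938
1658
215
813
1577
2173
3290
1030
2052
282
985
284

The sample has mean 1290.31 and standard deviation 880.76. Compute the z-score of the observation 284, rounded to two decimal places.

z = (284 − 1290.31) / 880.76 = -1.14.

-1.14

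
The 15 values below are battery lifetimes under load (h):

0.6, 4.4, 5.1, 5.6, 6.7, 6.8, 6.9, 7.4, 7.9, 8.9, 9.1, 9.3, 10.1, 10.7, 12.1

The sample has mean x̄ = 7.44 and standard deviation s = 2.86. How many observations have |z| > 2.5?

0

Cutoffs: x̄ ± 2.5s = [0.29, 14.59].
Every value lies within the cutoffs.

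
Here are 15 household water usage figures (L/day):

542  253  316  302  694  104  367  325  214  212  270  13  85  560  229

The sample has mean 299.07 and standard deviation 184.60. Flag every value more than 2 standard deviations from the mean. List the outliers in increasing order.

694

Cutoffs at x̄ ± 2s: 299.07 ± 2·184.60 = [-70.13, 668.27].
694: z = 2.14, |z| > 2 → outlier.
Every other value lies within [-70.13, 668.27].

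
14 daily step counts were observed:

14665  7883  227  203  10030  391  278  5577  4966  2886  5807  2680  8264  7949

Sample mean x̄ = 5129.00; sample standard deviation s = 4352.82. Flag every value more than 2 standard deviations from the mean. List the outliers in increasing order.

14665

Cutoffs at x̄ ± 2s: 5129.00 ± 2·4352.82 = [-3576.64, 13834.64].
14665: z = 2.19, |z| > 2 → outlier.
Every other value lies within [-3576.64, 13834.64].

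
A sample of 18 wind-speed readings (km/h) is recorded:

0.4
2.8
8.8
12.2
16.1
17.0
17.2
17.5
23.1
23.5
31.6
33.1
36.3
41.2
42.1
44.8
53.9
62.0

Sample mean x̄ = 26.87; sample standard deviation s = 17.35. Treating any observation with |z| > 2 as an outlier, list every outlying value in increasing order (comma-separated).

62.0

Cutoffs at x̄ ± 2s: 26.87 ± 2·17.35 = [-7.83, 61.57].
62.0: z = 2.02, |z| > 2 → outlier.
Every other value lies within [-7.83, 61.57].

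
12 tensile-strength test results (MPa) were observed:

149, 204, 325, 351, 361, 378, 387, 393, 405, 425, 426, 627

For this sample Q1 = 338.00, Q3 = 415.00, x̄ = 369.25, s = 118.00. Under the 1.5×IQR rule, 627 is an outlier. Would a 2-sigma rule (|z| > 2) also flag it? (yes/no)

z = (627 − 369.25) / 118.00 = 2.18.
|z| = 2.18 > 2.

yes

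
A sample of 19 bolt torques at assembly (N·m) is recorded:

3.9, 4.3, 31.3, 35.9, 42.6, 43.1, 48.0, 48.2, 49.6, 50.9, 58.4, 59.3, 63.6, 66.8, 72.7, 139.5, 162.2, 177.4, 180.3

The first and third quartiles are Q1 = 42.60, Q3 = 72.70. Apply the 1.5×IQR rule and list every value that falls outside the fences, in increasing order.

IQR = Q3 − Q1 = 72.70 − 42.60 = 30.10.
Lower fence = Q1 − 1.5·IQR = 42.60 − 45.15 = -2.55.
Upper fence = Q3 + 1.5·IQR = 72.70 + 45.15 = 117.85.
139.5 > 117.85 → outlier.
162.2 > 117.85 → outlier.
177.4 > 117.85 → outlier.
180.3 > 117.85 → outlier.
All remaining values lie within [-2.55, 117.85].

139.5, 162.2, 177.4, 180.3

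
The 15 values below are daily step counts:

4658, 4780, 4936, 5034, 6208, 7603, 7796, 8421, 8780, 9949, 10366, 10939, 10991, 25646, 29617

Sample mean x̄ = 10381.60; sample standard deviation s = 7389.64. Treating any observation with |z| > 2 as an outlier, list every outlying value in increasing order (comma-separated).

Cutoffs at x̄ ± 2s: 10381.60 ± 2·7389.64 = [-4397.68, 25160.88].
25646: z = 2.07, |z| > 2 → outlier.
29617: z = 2.60, |z| > 2 → outlier.
Every other value lies within [-4397.68, 25160.88].

25646, 29617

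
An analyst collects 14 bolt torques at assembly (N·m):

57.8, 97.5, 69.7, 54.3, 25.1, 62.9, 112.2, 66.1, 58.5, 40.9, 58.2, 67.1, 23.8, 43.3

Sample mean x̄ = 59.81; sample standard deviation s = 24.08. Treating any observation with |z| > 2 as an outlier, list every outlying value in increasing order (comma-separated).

Cutoffs at x̄ ± 2s: 59.81 ± 2·24.08 = [11.65, 107.97].
112.2: z = 2.18, |z| > 2 → outlier.
Every other value lies within [11.65, 107.97].

112.2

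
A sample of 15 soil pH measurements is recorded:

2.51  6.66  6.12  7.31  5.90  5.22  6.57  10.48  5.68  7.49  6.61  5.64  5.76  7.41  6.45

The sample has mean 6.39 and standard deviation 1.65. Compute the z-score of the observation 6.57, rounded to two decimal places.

z = (6.57 − 6.39) / 1.65 = 0.11.

0.11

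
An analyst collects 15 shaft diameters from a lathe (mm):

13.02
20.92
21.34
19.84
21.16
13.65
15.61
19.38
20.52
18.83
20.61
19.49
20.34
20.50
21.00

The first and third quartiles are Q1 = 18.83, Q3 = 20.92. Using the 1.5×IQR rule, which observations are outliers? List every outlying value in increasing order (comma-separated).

IQR = Q3 − Q1 = 20.92 − 18.83 = 2.09.
Lower fence = Q1 − 1.5·IQR = 18.83 − 3.135 = 15.695.
Upper fence = Q3 + 1.5·IQR = 20.92 + 3.135 = 24.055.
13.02 < 15.695 → outlier.
13.65 < 15.695 → outlier.
15.61 < 15.695 → outlier.
All remaining values lie within [15.695, 24.055].

13.02, 13.65, 15.61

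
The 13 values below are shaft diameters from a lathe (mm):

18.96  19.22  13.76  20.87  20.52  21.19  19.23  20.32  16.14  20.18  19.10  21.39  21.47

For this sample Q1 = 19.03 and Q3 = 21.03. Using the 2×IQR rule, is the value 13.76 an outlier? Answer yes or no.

yes

IQR = Q3 − Q1 = 21.03 − 19.03 = 2.00.
Lower fence = Q1 − 2·IQR = 19.03 − 4.00 = 15.03.
Upper fence = Q3 + 2·IQR = 21.03 + 4.00 = 25.03.
13.76 lies below the lower fence.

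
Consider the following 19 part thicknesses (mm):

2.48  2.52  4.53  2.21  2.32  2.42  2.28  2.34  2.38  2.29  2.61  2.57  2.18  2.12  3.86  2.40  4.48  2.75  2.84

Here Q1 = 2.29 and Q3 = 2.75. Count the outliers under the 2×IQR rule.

IQR = 0.46; fences at 2.29 − 0.92 = 1.37 and 2.75 + 0.92 = 3.67.
Outside the cutoffs: 3.86, 4.48, 4.53.

3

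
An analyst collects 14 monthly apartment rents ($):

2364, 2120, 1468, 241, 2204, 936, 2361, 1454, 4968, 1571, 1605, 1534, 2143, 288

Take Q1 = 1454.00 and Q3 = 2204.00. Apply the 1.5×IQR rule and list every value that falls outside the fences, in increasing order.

241, 288, 4968

IQR = Q3 − Q1 = 2204.00 − 1454.00 = 750.00.
Lower fence = Q1 − 1.5·IQR = 1454.00 − 1125.00 = 329.00.
Upper fence = Q3 + 1.5·IQR = 2204.00 + 1125.00 = 3329.00.
241 < 329.00 → outlier.
288 < 329.00 → outlier.
4968 > 3329.00 → outlier.
All remaining values lie within [329.00, 3329.00].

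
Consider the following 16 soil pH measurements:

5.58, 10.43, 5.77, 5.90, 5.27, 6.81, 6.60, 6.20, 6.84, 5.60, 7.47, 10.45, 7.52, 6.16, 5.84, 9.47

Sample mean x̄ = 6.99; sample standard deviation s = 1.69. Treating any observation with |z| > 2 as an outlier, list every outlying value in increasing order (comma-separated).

10.43, 10.45

Cutoffs at x̄ ± 2s: 6.99 ± 2·1.69 = [3.61, 10.37].
10.43: z = 2.04, |z| > 2 → outlier.
10.45: z = 2.05, |z| > 2 → outlier.
Every other value lies within [3.61, 10.37].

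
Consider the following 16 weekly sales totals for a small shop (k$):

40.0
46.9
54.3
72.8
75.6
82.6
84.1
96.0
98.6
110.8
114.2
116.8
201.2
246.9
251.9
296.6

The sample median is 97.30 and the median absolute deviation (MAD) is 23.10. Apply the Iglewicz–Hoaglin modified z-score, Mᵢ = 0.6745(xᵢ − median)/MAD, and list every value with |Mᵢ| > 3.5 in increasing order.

|Mᵢ| > 3.5 ⇔ |xᵢ − 97.30| > 3.5·23.10/0.6745 = 119.87.
So outliers lie outside [-22.57, 217.17].
246.9: M = 4.37 → outlier.
251.9: M = 4.51 → outlier.
296.6: M = 5.82 → outlier.

246.9, 251.9, 296.6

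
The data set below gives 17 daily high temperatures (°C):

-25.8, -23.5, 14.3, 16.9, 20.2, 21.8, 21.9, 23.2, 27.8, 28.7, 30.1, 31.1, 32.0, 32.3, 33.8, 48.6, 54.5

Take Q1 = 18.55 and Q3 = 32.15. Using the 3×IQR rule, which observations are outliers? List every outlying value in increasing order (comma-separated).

-25.8, -23.5

IQR = Q3 − Q1 = 32.15 − 18.55 = 13.60.
Lower fence = Q1 − 3·IQR = 18.55 − 40.80 = -22.25.
Upper fence = Q3 + 3·IQR = 32.15 + 40.80 = 72.95.
-25.8 < -22.25 → outlier.
-23.5 < -22.25 → outlier.
All remaining values lie within [-22.25, 72.95].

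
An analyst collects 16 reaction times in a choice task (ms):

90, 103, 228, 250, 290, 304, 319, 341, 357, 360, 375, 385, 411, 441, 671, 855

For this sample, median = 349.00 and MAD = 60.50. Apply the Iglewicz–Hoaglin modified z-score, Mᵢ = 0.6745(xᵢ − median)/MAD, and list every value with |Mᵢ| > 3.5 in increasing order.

671, 855

|Mᵢ| > 3.5 ⇔ |xᵢ − 349.00| > 3.5·60.50/0.6745 = 313.94.
So outliers lie outside [35.06, 662.94].
671: M = 3.59 → outlier.
855: M = 5.64 → outlier.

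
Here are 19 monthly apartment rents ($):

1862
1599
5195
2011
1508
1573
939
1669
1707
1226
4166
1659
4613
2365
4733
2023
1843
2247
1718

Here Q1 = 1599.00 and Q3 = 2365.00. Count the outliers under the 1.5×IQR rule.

4

IQR = 766.00; fences at 1599.00 − 1149.00 = 450.00 and 2365.00 + 1149.00 = 3514.00.
Outside the cutoffs: 4166, 4613, 4733, 5195.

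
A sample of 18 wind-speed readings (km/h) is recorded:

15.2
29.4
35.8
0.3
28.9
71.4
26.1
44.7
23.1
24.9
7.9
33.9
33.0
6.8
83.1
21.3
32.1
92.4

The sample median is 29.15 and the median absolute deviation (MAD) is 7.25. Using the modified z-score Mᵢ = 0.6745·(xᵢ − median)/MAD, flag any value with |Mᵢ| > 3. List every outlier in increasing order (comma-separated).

|Mᵢ| > 3 ⇔ |xᵢ − 29.15| > 3·7.25/0.6745 = 32.25.
So outliers lie outside [-3.10, 61.40].
71.4: M = 3.93 → outlier.
83.1: M = 5.02 → outlier.
92.4: M = 5.88 → outlier.

71.4, 83.1, 92.4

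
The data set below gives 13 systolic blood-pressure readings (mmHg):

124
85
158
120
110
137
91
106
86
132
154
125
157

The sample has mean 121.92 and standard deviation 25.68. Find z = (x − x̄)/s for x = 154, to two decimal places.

z = (154 − 121.92) / 25.68 = 1.25.

1.25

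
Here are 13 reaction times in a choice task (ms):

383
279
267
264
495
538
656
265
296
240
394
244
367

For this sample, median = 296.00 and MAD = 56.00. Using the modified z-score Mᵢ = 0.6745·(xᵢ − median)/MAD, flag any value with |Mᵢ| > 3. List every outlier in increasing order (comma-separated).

656

|Mᵢ| > 3 ⇔ |xᵢ − 296.00| > 3·56.00/0.6745 = 249.07.
So outliers lie outside [46.93, 545.07].
656: M = 4.34 → outlier.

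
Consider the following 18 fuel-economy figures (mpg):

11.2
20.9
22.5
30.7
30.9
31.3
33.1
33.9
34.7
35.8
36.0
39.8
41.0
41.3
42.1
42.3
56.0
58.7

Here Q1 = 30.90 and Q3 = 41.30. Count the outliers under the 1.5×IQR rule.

2

IQR = 10.40; fences at 30.90 − 15.60 = 15.30 and 41.30 + 15.60 = 56.90.
Outside the cutoffs: 11.2, 58.7.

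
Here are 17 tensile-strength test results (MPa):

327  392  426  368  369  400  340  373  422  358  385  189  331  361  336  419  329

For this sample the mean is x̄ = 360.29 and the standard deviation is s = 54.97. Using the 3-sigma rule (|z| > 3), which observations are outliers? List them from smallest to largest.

189

Cutoffs at x̄ ± 3s: 360.29 ± 3·54.97 = [195.38, 525.20].
189: z = -3.12, |z| > 3 → outlier.
Every other value lies within [195.38, 525.20].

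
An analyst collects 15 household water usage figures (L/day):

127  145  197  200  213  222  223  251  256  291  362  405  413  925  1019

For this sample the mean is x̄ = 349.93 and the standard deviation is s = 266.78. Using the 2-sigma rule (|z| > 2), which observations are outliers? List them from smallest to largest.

925, 1019

Cutoffs at x̄ ± 2s: 349.93 ± 2·266.78 = [-183.63, 883.49].
925: z = 2.16, |z| > 2 → outlier.
1019: z = 2.51, |z| > 2 → outlier.
Every other value lies within [-183.63, 883.49].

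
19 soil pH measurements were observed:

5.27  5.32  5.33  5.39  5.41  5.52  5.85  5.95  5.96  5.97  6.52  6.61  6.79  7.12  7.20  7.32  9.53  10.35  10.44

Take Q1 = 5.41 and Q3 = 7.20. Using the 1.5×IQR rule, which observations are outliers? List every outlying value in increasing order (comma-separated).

10.35, 10.44

IQR = Q3 − Q1 = 7.20 − 5.41 = 1.79.
Lower fence = Q1 − 1.5·IQR = 5.41 − 2.685 = 2.725.
Upper fence = Q3 + 1.5·IQR = 7.20 + 2.685 = 9.885.
10.35 > 9.885 → outlier.
10.44 > 9.885 → outlier.
All remaining values lie within [2.725, 9.885].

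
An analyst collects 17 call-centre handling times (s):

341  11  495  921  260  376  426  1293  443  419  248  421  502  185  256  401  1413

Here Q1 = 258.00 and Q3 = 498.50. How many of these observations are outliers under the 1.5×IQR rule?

3

IQR = 240.50; fences at 258.00 − 360.75 = -102.75 and 498.50 + 360.75 = 859.25.
Outside the cutoffs: 921, 1293, 1413.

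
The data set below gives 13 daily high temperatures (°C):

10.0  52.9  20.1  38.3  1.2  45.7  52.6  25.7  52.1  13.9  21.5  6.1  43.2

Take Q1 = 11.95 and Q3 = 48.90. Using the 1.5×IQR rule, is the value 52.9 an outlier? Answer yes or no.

no

IQR = Q3 − Q1 = 48.90 − 11.95 = 36.95.
Lower fence = Q1 − 1.5·IQR = 11.95 − 55.425 = -43.475.
Upper fence = Q3 + 1.5·IQR = 48.90 + 55.425 = 104.325.
52.9 lies within [-43.475, 104.325].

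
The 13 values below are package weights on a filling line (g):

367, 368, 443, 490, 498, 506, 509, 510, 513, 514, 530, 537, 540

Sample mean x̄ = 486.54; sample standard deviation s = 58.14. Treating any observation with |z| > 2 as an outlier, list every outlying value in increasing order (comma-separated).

Cutoffs at x̄ ± 2s: 486.54 ± 2·58.14 = [370.26, 602.82].
367: z = -2.06, |z| > 2 → outlier.
368: z = -2.04, |z| > 2 → outlier.
Every other value lies within [370.26, 602.82].

367, 368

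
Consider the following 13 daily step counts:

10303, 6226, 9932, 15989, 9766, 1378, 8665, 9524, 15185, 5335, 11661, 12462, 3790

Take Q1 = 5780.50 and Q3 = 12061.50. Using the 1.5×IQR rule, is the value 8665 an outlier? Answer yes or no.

no

IQR = Q3 − Q1 = 12061.50 − 5780.50 = 6281.00.
Lower fence = Q1 − 1.5·IQR = 5780.50 − 9421.50 = -3641.00.
Upper fence = Q3 + 1.5·IQR = 12061.50 + 9421.50 = 21483.00.
8665 lies within [-3641.00, 21483.00].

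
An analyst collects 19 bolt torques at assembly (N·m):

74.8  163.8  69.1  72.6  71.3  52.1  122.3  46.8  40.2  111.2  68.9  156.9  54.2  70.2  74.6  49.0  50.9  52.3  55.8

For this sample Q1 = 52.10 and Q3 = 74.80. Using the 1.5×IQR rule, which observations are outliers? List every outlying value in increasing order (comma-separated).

IQR = Q3 − Q1 = 74.80 − 52.10 = 22.70.
Lower fence = Q1 − 1.5·IQR = 52.10 − 34.05 = 18.05.
Upper fence = Q3 + 1.5·IQR = 74.80 + 34.05 = 108.85.
111.2 > 108.85 → outlier.
122.3 > 108.85 → outlier.
156.9 > 108.85 → outlier.
163.8 > 108.85 → outlier.
All remaining values lie within [18.05, 108.85].

111.2, 122.3, 156.9, 163.8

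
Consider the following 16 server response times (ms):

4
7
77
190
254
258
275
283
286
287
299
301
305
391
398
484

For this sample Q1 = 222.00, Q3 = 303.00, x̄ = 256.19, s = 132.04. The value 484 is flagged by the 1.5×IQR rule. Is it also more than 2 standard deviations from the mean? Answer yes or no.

no

z = (484 − 256.19) / 132.04 = 1.73.
|z| = 1.73 ≤ 2.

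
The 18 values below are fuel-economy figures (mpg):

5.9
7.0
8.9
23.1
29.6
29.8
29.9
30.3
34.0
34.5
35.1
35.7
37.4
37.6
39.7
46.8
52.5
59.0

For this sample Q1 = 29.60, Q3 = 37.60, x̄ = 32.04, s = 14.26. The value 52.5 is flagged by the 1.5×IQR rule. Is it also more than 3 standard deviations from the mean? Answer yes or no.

z = (52.5 − 32.04) / 14.26 = 1.43.
|z| = 1.43 ≤ 3.

no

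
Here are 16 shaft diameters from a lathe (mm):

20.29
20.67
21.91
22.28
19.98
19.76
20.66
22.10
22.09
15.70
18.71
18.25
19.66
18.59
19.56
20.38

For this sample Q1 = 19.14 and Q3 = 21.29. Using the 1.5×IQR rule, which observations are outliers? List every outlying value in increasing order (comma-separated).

IQR = Q3 − Q1 = 21.29 − 19.14 = 2.15.
Lower fence = Q1 − 1.5·IQR = 19.14 − 3.225 = 15.915.
Upper fence = Q3 + 1.5·IQR = 21.29 + 3.225 = 24.515.
15.70 < 15.915 → outlier.
All remaining values lie within [15.915, 24.515].

15.70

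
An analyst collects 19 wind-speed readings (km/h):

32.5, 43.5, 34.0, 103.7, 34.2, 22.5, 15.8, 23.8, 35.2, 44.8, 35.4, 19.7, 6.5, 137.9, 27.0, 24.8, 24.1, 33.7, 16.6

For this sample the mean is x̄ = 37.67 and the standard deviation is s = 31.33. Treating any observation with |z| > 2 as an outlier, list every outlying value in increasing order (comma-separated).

103.7, 137.9

Cutoffs at x̄ ± 2s: 37.67 ± 2·31.33 = [-24.99, 100.33].
103.7: z = 2.11, |z| > 2 → outlier.
137.9: z = 3.20, |z| > 2 → outlier.
Every other value lies within [-24.99, 100.33].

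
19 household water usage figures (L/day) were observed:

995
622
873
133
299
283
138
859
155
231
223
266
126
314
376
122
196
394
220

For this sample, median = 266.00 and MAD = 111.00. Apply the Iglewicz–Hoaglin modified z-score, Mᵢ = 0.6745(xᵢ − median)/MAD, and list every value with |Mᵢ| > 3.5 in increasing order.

859, 873, 995

|Mᵢ| > 3.5 ⇔ |xᵢ − 266.00| > 3.5·111.00/0.6745 = 575.98.
So outliers lie outside [-309.98, 841.98].
859: M = 3.60 → outlier.
873: M = 3.69 → outlier.
995: M = 4.43 → outlier.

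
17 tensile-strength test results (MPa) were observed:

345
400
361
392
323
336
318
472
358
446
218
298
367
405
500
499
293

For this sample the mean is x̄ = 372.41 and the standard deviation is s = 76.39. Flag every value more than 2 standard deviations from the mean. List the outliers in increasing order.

218

Cutoffs at x̄ ± 2s: 372.41 ± 2·76.39 = [219.63, 525.19].
218: z = -2.02, |z| > 2 → outlier.
Every other value lies within [219.63, 525.19].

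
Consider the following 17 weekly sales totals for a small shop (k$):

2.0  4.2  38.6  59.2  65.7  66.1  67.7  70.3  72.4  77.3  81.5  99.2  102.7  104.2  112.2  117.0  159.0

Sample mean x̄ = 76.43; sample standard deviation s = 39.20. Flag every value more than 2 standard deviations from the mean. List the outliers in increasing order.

159.0

Cutoffs at x̄ ± 2s: 76.43 ± 2·39.20 = [-1.97, 154.83].
159.0: z = 2.11, |z| > 2 → outlier.
Every other value lies within [-1.97, 154.83].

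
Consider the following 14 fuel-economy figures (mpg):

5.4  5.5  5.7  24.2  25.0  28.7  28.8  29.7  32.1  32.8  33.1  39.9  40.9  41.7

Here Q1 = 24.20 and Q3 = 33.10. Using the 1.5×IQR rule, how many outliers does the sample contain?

3

IQR = 8.90; fences at 24.20 − 13.35 = 10.85 and 33.10 + 13.35 = 46.45.
Outside the cutoffs: 5.4, 5.5, 5.7.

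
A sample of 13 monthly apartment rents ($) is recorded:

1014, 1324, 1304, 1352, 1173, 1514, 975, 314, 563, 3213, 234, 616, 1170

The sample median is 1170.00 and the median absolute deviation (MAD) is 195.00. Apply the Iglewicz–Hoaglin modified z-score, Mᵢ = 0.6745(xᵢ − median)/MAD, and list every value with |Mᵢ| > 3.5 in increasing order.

3213

|Mᵢ| > 3.5 ⇔ |xᵢ − 1170.00| > 3.5·195.00/0.6745 = 1011.86.
So outliers lie outside [158.14, 2181.86].
3213: M = 7.07 → outlier.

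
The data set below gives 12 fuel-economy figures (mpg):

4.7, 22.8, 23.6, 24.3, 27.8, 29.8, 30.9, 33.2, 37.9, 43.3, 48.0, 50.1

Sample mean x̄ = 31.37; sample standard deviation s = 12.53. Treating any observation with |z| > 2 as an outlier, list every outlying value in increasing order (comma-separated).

Cutoffs at x̄ ± 2s: 31.37 ± 2·12.53 = [6.31, 56.43].
4.7: z = -2.13, |z| > 2 → outlier.
Every other value lies within [6.31, 56.43].

4.7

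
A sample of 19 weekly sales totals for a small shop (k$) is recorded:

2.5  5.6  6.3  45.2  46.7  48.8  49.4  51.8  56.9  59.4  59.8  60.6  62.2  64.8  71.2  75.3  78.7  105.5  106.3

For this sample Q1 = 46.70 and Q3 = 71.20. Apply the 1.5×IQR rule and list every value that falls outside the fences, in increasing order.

IQR = Q3 − Q1 = 71.20 − 46.70 = 24.50.
Lower fence = Q1 − 1.5·IQR = 46.70 − 36.75 = 9.95.
Upper fence = Q3 + 1.5·IQR = 71.20 + 36.75 = 107.95.
2.5 < 9.95 → outlier.
5.6 < 9.95 → outlier.
6.3 < 9.95 → outlier.
All remaining values lie within [9.95, 107.95].

2.5, 5.6, 6.3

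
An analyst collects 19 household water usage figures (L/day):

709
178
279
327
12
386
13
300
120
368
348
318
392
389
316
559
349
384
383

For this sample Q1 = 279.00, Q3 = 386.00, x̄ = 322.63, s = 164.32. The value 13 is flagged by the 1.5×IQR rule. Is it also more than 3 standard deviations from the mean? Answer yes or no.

no

z = (13 − 322.63) / 164.32 = -1.88.
|z| = 1.88 ≤ 3.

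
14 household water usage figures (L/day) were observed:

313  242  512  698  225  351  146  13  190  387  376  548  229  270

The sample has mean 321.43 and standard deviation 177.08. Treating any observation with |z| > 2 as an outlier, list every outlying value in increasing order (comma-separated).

698

Cutoffs at x̄ ± 2s: 321.43 ± 2·177.08 = [-32.73, 675.59].
698: z = 2.13, |z| > 2 → outlier.
Every other value lies within [-32.73, 675.59].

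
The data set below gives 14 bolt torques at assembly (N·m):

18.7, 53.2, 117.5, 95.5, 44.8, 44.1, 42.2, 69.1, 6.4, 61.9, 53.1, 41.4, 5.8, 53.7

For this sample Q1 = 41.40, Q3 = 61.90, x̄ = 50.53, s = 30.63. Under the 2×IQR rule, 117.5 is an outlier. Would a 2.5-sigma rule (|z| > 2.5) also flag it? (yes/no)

no

z = (117.5 − 50.53) / 30.63 = 2.19.
|z| = 2.19 ≤ 2.5.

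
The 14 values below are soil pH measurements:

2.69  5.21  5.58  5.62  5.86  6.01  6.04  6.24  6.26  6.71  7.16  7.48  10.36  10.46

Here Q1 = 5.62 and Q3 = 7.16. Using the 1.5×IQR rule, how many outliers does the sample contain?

3

IQR = 1.54; fences at 5.62 − 2.31 = 3.31 and 7.16 + 2.31 = 9.47.
Outside the cutoffs: 2.69, 10.36, 10.46.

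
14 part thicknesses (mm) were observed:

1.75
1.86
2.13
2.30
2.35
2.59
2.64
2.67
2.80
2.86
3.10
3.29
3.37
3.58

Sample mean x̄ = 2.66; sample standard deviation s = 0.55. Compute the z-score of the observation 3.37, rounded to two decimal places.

1.29

z = (3.37 − 2.66) / 0.55 = 1.29.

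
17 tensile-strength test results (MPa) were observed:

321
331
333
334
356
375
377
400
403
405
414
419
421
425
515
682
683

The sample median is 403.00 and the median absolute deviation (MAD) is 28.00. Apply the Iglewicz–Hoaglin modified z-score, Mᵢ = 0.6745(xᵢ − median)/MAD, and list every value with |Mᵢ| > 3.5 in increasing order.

|Mᵢ| > 3.5 ⇔ |xᵢ − 403.00| > 3.5·28.00/0.6745 = 145.29.
So outliers lie outside [257.71, 548.29].
682: M = 6.72 → outlier.
683: M = 6.74 → outlier.

682, 683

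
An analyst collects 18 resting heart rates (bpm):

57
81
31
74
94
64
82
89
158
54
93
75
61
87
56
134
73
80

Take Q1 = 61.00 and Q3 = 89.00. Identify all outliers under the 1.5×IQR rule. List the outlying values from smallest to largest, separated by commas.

IQR = Q3 − Q1 = 89.00 − 61.00 = 28.00.
Lower fence = Q1 − 1.5·IQR = 61.00 − 42.00 = 19.00.
Upper fence = Q3 + 1.5·IQR = 89.00 + 42.00 = 131.00.
134 > 131.00 → outlier.
158 > 131.00 → outlier.
All remaining values lie within [19.00, 131.00].

134, 158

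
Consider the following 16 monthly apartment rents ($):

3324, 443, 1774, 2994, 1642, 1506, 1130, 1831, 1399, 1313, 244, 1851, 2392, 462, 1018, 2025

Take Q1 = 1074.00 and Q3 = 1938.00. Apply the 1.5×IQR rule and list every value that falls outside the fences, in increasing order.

3324

IQR = Q3 − Q1 = 1938.00 − 1074.00 = 864.00.
Lower fence = Q1 − 1.5·IQR = 1074.00 − 1296.00 = -222.00.
Upper fence = Q3 + 1.5·IQR = 1938.00 + 1296.00 = 3234.00.
3324 > 3234.00 → outlier.
All remaining values lie within [-222.00, 3234.00].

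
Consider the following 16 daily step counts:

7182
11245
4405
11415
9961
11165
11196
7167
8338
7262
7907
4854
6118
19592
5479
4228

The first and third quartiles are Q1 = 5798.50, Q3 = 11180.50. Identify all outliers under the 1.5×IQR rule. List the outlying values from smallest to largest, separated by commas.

IQR = Q3 − Q1 = 11180.50 − 5798.50 = 5382.00.
Lower fence = Q1 − 1.5·IQR = 5798.50 − 8073.00 = -2274.50.
Upper fence = Q3 + 1.5·IQR = 11180.50 + 8073.00 = 19253.50.
19592 > 19253.50 → outlier.
All remaining values lie within [-2274.50, 19253.50].

19592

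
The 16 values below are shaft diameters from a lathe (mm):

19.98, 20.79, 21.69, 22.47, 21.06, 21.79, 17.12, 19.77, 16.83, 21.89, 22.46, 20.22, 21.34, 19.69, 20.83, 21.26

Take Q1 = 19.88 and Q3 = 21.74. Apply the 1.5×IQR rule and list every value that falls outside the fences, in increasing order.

IQR = Q3 − Q1 = 21.74 − 19.88 = 1.86.
Lower fence = Q1 − 1.5·IQR = 19.88 − 2.79 = 17.09.
Upper fence = Q3 + 1.5·IQR = 21.74 + 2.79 = 24.53.
16.83 < 17.09 → outlier.
All remaining values lie within [17.09, 24.53].

16.83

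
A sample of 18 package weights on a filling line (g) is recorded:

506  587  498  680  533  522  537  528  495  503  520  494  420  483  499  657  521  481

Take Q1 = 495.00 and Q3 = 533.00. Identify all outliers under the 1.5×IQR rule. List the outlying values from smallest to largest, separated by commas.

IQR = Q3 − Q1 = 533.00 − 495.00 = 38.00.
Lower fence = Q1 − 1.5·IQR = 495.00 − 57.00 = 438.00.
Upper fence = Q3 + 1.5·IQR = 533.00 + 57.00 = 590.00.
420 < 438.00 → outlier.
657 > 590.00 → outlier.
680 > 590.00 → outlier.
All remaining values lie within [438.00, 590.00].

420, 657, 680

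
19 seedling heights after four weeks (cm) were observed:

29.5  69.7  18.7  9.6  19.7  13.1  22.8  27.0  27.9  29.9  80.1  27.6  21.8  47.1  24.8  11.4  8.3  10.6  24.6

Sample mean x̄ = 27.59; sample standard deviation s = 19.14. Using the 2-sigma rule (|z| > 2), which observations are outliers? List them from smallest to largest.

Cutoffs at x̄ ± 2s: 27.59 ± 2·19.14 = [-10.69, 65.87].
69.7: z = 2.20, |z| > 2 → outlier.
80.1: z = 2.74, |z| > 2 → outlier.
Every other value lies within [-10.69, 65.87].

69.7, 80.1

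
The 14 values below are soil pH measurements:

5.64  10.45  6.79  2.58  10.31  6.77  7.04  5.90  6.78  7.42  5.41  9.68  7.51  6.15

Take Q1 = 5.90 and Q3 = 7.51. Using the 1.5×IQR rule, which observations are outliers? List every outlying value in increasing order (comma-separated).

2.58, 10.31, 10.45

IQR = Q3 − Q1 = 7.51 − 5.90 = 1.61.
Lower fence = Q1 − 1.5·IQR = 5.90 − 2.415 = 3.485.
Upper fence = Q3 + 1.5·IQR = 7.51 + 2.415 = 9.925.
2.58 < 3.485 → outlier.
10.31 > 9.925 → outlier.
10.45 > 9.925 → outlier.
All remaining values lie within [3.485, 9.925].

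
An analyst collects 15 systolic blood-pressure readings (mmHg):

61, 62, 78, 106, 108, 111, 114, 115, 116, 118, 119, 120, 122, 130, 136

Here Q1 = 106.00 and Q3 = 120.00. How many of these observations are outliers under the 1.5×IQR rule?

3

IQR = 14.00; fences at 106.00 − 21.00 = 85.00 and 120.00 + 21.00 = 141.00.
Outside the cutoffs: 61, 62, 78.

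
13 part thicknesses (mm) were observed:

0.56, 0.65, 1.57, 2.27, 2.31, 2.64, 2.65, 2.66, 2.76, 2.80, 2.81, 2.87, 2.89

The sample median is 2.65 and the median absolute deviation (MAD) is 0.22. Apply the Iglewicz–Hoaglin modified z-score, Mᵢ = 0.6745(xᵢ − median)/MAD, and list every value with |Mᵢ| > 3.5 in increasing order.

|Mᵢ| > 3.5 ⇔ |xᵢ − 2.65| > 3.5·0.22/0.6745 = 1.14.
So outliers lie outside [1.51, 3.79].
0.56: M = -6.41 → outlier.
0.65: M = -6.13 → outlier.

0.56, 0.65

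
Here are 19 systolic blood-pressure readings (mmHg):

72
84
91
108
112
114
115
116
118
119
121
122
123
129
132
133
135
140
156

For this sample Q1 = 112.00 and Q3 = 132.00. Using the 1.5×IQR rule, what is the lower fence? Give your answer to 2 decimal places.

IQR = Q3 − Q1 = 132.00 − 112.00 = 20.00.
Lower fence = Q1 − 1.5·IQR = 112.00 − 30.00 = 82.00.
Upper fence = Q3 + 1.5·IQR = 132.00 + 30.00 = 162.00.

82.00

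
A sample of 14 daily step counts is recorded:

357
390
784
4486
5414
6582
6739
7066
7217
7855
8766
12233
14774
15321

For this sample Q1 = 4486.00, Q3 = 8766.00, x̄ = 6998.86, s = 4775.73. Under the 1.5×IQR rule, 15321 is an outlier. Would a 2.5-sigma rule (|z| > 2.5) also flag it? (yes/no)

no

z = (15321 − 6998.86) / 4775.73 = 1.74.
|z| = 1.74 ≤ 2.5.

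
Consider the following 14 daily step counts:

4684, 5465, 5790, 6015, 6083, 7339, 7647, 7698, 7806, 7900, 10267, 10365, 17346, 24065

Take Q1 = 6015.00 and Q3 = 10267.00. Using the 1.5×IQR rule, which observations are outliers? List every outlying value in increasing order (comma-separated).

IQR = Q3 − Q1 = 10267.00 − 6015.00 = 4252.00.
Lower fence = Q1 − 1.5·IQR = 6015.00 − 6378.00 = -363.00.
Upper fence = Q3 + 1.5·IQR = 10267.00 + 6378.00 = 16645.00.
17346 > 16645.00 → outlier.
24065 > 16645.00 → outlier.
All remaining values lie within [-363.00, 16645.00].

17346, 24065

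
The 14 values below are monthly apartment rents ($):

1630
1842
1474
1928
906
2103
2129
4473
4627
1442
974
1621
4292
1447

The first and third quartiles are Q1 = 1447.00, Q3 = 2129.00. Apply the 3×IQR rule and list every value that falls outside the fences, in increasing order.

4292, 4473, 4627

IQR = Q3 − Q1 = 2129.00 − 1447.00 = 682.00.
Lower fence = Q1 − 3·IQR = 1447.00 − 2046.00 = -599.00.
Upper fence = Q3 + 3·IQR = 2129.00 + 2046.00 = 4175.00.
4292 > 4175.00 → outlier.
4473 > 4175.00 → outlier.
4627 > 4175.00 → outlier.
All remaining values lie within [-599.00, 4175.00].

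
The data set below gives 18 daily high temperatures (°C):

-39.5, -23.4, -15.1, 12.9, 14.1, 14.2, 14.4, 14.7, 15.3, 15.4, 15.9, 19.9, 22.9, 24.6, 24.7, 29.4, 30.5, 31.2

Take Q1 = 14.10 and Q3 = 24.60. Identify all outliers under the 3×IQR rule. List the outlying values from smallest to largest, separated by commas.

IQR = Q3 − Q1 = 24.60 − 14.10 = 10.50.
Lower fence = Q1 − 3·IQR = 14.10 − 31.50 = -17.40.
Upper fence = Q3 + 3·IQR = 24.60 + 31.50 = 56.10.
-39.5 < -17.40 → outlier.
-23.4 < -17.40 → outlier.
All remaining values lie within [-17.40, 56.10].

-39.5, -23.4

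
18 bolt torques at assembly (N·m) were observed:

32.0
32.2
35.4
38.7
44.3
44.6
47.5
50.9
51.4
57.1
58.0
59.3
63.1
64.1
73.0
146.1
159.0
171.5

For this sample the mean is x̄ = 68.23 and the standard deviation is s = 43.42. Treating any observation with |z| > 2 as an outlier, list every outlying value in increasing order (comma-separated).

Cutoffs at x̄ ± 2s: 68.23 ± 2·43.42 = [-18.61, 155.07].
159.0: z = 2.09, |z| > 2 → outlier.
171.5: z = 2.38, |z| > 2 → outlier.
Every other value lies within [-18.61, 155.07].

159.0, 171.5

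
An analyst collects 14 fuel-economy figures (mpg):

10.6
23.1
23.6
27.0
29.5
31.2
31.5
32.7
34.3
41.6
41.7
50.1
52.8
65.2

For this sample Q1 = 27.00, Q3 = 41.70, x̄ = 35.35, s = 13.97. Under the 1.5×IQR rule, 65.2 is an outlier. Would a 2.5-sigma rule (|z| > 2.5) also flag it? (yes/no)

z = (65.2 − 35.35) / 13.97 = 2.14.
|z| = 2.14 ≤ 2.5.

no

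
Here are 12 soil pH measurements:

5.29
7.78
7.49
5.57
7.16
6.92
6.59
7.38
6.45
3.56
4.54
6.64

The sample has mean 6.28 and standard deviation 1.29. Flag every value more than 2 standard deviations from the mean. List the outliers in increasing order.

3.56

Cutoffs at x̄ ± 2s: 6.28 ± 2·1.29 = [3.70, 8.86].
3.56: z = -2.11, |z| > 2 → outlier.
Every other value lies within [3.70, 8.86].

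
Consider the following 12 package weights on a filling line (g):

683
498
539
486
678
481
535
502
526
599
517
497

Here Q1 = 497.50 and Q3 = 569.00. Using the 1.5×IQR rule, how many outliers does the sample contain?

2

IQR = 71.50; fences at 497.50 − 107.25 = 390.25 and 569.00 + 107.25 = 676.25.
Outside the cutoffs: 678, 683.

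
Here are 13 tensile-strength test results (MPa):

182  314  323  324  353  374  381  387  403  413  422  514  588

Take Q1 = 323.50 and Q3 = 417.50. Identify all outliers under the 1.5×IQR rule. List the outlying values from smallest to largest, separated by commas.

IQR = Q3 − Q1 = 417.50 − 323.50 = 94.00.
Lower fence = Q1 − 1.5·IQR = 323.50 − 141.00 = 182.50.
Upper fence = Q3 + 1.5·IQR = 417.50 + 141.00 = 558.50.
182 < 182.50 → outlier.
588 > 558.50 → outlier.
All remaining values lie within [182.50, 558.50].

182, 588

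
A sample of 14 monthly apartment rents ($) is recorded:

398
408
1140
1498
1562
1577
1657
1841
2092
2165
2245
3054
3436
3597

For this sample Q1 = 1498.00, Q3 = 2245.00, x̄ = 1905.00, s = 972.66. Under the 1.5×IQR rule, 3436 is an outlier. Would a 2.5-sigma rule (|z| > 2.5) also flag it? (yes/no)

no

z = (3436 − 1905.00) / 972.66 = 1.57.
|z| = 1.57 ≤ 2.5.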